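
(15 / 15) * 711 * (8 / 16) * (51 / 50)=36261 / 100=362.61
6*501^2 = 1506006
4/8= 1/2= 0.50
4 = 4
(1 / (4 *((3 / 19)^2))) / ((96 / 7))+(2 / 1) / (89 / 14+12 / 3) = 463183 / 501120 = 0.92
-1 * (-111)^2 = -12321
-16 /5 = -3.20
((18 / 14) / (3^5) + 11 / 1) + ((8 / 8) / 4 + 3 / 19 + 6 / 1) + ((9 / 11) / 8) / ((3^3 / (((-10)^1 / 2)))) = 5496721 / 316008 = 17.39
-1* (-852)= 852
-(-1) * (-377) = -377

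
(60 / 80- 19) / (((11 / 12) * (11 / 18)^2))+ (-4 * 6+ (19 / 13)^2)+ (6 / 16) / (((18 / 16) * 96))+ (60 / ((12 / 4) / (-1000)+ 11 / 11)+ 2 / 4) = -935893263289 / 64588084704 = -14.49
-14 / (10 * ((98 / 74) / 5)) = -37 / 7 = -5.29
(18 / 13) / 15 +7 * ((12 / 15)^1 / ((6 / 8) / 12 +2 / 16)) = 5842 / 195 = 29.96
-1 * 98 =-98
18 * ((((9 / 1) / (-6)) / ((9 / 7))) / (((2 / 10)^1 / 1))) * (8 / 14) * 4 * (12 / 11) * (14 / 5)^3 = -1580544 / 275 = -5747.43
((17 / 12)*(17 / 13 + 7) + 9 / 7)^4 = 1991891886336 / 68574961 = 29046.93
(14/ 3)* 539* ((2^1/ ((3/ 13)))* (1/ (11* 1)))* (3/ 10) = 8918/ 15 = 594.53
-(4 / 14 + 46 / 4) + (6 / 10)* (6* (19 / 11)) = -5.57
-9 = -9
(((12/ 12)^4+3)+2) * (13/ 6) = 13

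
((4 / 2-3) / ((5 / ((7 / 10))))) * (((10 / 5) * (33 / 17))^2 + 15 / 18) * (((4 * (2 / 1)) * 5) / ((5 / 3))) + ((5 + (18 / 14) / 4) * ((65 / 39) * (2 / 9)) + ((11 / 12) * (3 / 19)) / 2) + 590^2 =72240897622723 / 207559800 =348048.60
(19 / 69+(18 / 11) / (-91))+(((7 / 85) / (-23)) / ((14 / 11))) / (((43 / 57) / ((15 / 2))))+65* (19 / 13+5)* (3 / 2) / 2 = 63663024445 / 201957756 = 315.23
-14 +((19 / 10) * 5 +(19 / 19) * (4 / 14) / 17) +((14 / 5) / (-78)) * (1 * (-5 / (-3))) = -126505 / 27846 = -4.54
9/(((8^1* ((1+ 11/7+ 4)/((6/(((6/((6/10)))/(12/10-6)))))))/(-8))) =2268/575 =3.94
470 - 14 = 456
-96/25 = -3.84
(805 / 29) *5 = 138.79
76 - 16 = 60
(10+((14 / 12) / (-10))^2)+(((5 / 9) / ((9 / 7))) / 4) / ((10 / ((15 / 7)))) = 108397 / 10800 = 10.04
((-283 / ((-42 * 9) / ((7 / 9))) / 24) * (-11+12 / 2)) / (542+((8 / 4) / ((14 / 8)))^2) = -0.00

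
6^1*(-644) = -3864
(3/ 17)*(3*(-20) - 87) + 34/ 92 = -19997/ 782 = -25.57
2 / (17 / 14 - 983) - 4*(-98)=5388012 / 13745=392.00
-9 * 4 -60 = -96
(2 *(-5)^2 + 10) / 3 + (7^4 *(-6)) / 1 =-14386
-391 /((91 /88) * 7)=-34408 /637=-54.02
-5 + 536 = 531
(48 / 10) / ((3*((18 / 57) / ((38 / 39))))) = 2888 / 585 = 4.94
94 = 94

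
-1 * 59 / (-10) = 59 / 10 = 5.90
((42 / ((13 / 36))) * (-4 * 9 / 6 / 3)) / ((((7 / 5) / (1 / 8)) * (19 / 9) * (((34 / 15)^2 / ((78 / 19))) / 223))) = -182887875 / 104329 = -1752.99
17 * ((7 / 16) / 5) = 119 / 80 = 1.49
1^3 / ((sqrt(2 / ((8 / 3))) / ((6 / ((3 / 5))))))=20* sqrt(3) / 3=11.55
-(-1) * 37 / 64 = 37 / 64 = 0.58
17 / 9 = 1.89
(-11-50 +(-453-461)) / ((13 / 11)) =-825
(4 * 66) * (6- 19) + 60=-3372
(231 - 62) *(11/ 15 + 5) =14534/ 15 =968.93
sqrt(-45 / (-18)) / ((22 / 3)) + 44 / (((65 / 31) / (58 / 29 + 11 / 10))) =3 * sqrt(10) / 44 + 21142 / 325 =65.27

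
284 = 284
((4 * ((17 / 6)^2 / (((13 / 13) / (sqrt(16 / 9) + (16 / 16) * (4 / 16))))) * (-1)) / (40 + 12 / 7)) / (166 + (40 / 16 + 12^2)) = -38437 / 9855000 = -0.00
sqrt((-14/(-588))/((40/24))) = sqrt(70)/70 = 0.12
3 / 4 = 0.75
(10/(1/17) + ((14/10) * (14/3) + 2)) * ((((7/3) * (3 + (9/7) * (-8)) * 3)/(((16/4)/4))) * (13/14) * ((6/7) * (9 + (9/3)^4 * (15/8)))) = -1165860.47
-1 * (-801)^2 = -641601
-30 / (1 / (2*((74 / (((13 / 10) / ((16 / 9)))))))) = -236800 / 39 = -6071.79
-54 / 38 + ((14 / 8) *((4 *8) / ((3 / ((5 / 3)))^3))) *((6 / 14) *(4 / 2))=31439 / 4617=6.81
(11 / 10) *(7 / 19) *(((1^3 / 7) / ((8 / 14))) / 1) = 77 / 760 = 0.10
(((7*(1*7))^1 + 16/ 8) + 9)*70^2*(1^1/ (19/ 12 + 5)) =3528000/ 79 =44658.23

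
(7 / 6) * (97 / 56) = 97 / 48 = 2.02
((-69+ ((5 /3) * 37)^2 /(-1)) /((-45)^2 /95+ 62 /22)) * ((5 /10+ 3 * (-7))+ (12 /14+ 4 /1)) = 37974673 /15132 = 2509.56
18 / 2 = 9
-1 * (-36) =36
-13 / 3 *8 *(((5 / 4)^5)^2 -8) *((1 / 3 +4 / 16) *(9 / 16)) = -125308547 / 8388608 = -14.94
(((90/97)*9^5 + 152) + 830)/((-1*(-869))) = 5409664/84293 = 64.18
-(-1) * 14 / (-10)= -1.40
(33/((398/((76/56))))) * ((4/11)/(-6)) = -19/2786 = -0.01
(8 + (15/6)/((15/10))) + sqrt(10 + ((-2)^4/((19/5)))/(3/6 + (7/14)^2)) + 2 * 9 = sqrt(50730)/57 + 83/3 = 31.62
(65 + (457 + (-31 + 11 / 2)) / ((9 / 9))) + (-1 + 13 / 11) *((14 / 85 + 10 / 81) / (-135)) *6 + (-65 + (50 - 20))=3145637353 / 6816150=461.50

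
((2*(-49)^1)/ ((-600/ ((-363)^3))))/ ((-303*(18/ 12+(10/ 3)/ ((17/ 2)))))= 13281392817/ 974650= 13626.83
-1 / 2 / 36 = -1 / 72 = -0.01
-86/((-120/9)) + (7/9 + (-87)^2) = 1363721/180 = 7576.23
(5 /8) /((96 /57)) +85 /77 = 29075 /19712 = 1.47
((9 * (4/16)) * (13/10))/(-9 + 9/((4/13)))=13/90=0.14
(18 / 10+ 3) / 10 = 12 / 25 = 0.48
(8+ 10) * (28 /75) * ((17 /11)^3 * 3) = 2476152 /33275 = 74.41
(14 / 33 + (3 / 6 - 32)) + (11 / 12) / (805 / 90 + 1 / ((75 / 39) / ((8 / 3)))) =-4753937 / 153417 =-30.99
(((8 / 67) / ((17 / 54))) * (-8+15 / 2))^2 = 46656 / 1297321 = 0.04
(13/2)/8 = 13/16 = 0.81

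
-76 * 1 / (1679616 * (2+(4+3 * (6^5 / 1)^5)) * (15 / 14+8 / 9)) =-7 / 25865648607325802876093376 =-0.00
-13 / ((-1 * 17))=13 / 17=0.76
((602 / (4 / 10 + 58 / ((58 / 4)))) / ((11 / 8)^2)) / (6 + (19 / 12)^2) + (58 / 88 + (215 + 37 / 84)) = 31389859 / 139755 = 224.61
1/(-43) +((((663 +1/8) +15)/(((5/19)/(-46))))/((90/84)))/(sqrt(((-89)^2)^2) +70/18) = -85773235/6133864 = -13.98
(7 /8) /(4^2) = 7 /128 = 0.05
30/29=1.03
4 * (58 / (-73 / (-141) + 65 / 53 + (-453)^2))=1733736 / 1533539891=0.00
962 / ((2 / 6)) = 2886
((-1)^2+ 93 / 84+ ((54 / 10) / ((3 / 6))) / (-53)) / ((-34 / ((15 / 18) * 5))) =-70615 / 302736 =-0.23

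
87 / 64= 1.36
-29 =-29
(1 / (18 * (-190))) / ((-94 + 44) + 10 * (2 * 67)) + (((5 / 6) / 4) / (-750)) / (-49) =2353 / 432356400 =0.00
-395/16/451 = -395/7216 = -0.05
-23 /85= -0.27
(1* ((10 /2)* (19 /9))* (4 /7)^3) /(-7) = -6080 /21609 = -0.28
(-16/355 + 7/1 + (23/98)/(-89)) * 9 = 193738077/3096310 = 62.57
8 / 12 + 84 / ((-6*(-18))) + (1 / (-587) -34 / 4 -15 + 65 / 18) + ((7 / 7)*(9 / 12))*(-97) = -1927157 / 21132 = -91.20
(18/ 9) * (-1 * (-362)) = 724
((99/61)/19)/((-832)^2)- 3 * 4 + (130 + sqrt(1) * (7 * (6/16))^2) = 100198201891/802287616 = 124.89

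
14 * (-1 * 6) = -84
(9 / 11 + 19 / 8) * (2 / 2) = 281 / 88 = 3.19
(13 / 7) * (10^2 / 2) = 650 / 7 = 92.86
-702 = -702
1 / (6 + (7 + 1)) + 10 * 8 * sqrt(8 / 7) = 1 / 14 + 160 * sqrt(14) / 7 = 85.60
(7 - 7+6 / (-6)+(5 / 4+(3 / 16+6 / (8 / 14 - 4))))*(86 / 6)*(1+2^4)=-5117 / 16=-319.81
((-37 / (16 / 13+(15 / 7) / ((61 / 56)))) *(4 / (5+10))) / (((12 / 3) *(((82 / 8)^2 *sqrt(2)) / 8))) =-234728 *sqrt(2) / 7993155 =-0.04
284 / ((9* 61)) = 284 / 549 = 0.52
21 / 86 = 0.24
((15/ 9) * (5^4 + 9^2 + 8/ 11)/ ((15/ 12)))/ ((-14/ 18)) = -1211.53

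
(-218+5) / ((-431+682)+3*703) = -213 / 2360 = -0.09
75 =75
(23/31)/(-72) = -23/2232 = -0.01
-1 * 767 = -767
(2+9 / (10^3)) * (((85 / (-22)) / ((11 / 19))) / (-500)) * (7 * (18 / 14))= 5840163 / 24200000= 0.24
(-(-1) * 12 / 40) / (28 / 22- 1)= 1.10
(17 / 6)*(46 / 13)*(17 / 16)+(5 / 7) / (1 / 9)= 74609 / 4368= 17.08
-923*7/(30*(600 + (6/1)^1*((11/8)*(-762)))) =6461/170595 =0.04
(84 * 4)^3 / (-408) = -1580544 / 17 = -92973.18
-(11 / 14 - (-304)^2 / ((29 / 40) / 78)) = 4036730561 / 406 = 9942686.11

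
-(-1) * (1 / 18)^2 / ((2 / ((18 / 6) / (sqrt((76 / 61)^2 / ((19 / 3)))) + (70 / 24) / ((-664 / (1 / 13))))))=-35 / 67122432 + 61 * sqrt(57) / 49248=0.01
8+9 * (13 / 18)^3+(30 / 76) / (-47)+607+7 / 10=1791202429 / 2893320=619.08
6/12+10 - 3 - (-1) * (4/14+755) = 10679/14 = 762.79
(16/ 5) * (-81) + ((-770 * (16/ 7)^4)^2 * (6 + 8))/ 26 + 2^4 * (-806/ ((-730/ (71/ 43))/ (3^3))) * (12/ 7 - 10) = 237847883.34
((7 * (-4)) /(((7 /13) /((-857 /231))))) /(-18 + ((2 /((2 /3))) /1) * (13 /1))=44564 /4851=9.19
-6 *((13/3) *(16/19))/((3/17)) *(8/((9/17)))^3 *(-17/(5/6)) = 604836364288/69255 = 8733468.55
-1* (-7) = 7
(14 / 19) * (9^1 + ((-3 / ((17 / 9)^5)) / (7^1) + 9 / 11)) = 2142926550 / 296750113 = 7.22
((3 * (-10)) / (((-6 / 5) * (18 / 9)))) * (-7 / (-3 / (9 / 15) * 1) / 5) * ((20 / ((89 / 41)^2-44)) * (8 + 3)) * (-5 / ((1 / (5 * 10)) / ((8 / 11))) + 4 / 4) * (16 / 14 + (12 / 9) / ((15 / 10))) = 475521280 / 66043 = 7200.18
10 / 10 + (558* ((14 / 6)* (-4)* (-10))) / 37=52117 / 37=1408.57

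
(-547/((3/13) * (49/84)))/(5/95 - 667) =135109/22176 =6.09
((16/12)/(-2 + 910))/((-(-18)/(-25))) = -25/12258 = -0.00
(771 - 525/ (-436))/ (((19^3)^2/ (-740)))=-62285985/ 5128001029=-0.01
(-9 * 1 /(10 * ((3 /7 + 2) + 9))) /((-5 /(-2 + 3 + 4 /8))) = 189 /8000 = 0.02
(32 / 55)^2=1024 / 3025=0.34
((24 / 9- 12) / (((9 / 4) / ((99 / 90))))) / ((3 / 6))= -1232 / 135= -9.13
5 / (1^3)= 5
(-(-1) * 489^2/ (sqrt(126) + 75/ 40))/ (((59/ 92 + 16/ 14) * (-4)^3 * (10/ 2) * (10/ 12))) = 12832827/ 1667965- 102662616 * sqrt(14)/ 8339825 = -38.37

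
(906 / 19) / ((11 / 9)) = 8154 / 209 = 39.01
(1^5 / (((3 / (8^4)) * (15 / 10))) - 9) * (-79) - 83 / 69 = -14737936 / 207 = -71197.76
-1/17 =-0.06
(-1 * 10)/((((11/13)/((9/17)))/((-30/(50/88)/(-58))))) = -2808/493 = -5.70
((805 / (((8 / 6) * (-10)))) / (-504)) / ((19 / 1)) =23 / 3648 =0.01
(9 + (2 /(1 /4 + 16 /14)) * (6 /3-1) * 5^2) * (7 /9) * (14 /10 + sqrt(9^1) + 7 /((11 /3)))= 4253179 /19305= 220.31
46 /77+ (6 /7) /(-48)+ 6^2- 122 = -7517 /88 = -85.42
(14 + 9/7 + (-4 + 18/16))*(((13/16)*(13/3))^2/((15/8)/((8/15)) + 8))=13.36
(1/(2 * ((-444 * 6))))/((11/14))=-7/29304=-0.00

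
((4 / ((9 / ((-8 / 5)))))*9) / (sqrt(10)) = -16*sqrt(10) / 25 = -2.02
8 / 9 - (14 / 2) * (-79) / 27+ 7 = 766 / 27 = 28.37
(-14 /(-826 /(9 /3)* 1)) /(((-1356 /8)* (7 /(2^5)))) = -64 /46669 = -0.00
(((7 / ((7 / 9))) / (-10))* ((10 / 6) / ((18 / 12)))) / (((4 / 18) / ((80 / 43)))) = -360 / 43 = -8.37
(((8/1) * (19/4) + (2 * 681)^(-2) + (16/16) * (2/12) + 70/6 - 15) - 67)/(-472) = 59670581/875580768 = 0.07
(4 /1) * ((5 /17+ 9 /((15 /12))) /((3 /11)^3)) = 3391388 /2295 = 1477.73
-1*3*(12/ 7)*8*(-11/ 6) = 528/ 7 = 75.43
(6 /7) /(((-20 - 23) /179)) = -1074 /301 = -3.57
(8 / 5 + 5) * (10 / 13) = 66 / 13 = 5.08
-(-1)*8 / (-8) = -1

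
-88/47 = -1.87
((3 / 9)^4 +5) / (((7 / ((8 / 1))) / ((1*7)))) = 3248 / 81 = 40.10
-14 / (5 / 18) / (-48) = 1.05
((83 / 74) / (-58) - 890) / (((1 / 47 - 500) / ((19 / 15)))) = 162439379 / 72041220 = 2.25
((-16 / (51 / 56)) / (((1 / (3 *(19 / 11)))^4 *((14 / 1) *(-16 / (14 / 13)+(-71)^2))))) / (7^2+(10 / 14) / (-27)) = -37241571528 / 10131783225707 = -0.00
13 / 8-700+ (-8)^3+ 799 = -3291 / 8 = -411.38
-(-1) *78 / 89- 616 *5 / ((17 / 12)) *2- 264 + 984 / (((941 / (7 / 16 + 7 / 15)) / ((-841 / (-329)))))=-4608.94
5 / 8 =0.62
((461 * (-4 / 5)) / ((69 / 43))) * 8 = -634336 / 345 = -1838.66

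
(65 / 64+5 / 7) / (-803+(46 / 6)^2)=-6975 / 3000704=-0.00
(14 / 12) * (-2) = -7 / 3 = -2.33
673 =673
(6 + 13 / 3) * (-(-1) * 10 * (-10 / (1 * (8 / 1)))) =-775 / 6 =-129.17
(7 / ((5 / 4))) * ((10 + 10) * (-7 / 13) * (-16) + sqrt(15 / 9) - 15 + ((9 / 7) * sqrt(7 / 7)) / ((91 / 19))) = 28 * sqrt(15) / 15 + 401504 / 455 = 889.66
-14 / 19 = -0.74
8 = 8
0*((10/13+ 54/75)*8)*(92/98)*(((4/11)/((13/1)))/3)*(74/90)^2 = 0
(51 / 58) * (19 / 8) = 969 / 464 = 2.09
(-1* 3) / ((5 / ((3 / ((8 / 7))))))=-63 / 40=-1.58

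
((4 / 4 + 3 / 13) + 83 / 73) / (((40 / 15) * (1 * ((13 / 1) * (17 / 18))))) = 60669 / 838916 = 0.07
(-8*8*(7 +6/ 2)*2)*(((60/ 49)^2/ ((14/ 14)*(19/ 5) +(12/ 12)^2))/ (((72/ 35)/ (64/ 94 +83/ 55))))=-75480000/ 177331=-425.64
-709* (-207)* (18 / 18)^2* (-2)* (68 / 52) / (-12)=831657 / 26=31986.81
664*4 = 2656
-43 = -43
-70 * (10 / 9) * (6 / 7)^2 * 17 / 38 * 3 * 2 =-20400 / 133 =-153.38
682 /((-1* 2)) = -341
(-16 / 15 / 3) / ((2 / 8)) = -1.42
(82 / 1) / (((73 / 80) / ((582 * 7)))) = 26725440 / 73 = 366101.92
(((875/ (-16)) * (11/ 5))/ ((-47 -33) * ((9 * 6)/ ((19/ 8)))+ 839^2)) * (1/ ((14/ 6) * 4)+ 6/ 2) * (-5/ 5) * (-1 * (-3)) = 1363725/ 853756096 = 0.00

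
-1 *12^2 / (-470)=72 / 235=0.31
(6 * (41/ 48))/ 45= 41/ 360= 0.11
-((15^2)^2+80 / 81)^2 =-16815781497025 / 6561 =-2562990625.98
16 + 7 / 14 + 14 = 61 / 2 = 30.50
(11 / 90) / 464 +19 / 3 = 264491 / 41760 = 6.33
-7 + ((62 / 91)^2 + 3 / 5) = -245772 / 41405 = -5.94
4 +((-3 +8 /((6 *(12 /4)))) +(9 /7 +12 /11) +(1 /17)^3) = 3.82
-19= -19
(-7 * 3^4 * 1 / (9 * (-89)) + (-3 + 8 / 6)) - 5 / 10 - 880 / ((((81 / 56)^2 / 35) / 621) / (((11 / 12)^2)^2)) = -22615462945219 / 3503574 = -6454969.40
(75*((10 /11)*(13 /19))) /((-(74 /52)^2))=-6591000 /286121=-23.04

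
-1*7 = -7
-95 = -95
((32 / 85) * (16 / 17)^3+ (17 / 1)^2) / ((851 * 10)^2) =120818917 / 30242995860500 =0.00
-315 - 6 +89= -232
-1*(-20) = 20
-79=-79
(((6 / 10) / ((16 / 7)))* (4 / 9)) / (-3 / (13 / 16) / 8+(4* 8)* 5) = 91 / 124440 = 0.00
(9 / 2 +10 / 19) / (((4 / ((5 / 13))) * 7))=955 / 13832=0.07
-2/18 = -1/9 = -0.11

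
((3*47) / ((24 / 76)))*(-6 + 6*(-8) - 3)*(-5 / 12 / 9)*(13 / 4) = 1102855 / 288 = 3829.36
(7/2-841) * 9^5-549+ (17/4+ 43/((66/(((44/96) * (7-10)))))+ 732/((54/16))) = -7121356741/144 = -49453866.26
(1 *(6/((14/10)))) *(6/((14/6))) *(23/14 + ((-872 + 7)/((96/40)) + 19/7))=-1345905/343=-3923.92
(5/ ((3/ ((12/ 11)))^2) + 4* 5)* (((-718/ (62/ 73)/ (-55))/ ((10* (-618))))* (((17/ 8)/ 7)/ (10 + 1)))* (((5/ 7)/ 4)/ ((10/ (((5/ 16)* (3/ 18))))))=-55689875/ 42221941622784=-0.00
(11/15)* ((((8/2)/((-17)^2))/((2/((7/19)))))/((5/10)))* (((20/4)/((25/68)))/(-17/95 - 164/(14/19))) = -8624/37772895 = -0.00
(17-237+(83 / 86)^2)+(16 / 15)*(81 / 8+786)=23302261 / 36980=630.13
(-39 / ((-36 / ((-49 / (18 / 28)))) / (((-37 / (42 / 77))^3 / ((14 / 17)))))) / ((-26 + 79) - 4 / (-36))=730081899547 / 1238976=589262.34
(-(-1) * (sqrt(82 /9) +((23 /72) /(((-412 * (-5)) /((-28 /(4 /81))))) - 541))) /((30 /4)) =-8917129 /123600 +2 * sqrt(82) /45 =-71.74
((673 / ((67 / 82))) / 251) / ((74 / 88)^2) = 106840096 / 23022473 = 4.64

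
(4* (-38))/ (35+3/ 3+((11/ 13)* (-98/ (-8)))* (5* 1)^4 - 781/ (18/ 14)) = -71136/ 2764439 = -0.03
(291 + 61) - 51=301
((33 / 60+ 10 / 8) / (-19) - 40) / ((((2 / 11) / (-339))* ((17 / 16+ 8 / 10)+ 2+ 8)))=8740776 / 1387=6301.93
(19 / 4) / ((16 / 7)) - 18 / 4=-155 / 64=-2.42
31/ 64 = 0.48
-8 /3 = -2.67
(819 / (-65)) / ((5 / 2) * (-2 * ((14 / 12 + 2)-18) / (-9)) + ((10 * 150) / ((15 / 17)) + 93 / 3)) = -3402 / 465145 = -0.01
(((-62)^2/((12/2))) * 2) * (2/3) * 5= 38440/9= 4271.11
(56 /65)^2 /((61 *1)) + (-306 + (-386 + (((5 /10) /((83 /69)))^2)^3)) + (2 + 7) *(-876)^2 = 37240223790161401647153701 /5392685294497633600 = 6905692.02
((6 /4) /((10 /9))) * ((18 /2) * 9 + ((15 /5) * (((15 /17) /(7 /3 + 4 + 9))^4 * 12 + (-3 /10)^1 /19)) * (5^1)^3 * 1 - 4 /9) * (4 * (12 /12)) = 716376057572055 /1776317612236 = 403.29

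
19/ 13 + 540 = 541.46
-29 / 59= -0.49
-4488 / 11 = -408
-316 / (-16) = 79 / 4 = 19.75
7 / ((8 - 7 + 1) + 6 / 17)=119 / 40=2.98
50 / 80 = 5 / 8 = 0.62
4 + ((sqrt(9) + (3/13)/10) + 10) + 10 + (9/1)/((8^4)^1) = 7195209/266240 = 27.03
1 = 1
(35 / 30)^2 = 49 / 36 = 1.36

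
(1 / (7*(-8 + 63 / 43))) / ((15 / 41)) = -1763 / 29505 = -0.06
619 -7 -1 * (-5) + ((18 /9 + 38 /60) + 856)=44269 /30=1475.63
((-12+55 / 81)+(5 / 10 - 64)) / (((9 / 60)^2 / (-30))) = 24242000 / 243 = 99761.32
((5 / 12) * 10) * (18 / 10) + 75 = 82.50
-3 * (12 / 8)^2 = -27 / 4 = -6.75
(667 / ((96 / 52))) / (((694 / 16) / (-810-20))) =-7196930 / 1041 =-6913.48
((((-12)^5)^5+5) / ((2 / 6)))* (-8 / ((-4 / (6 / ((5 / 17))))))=-583824845861702359315994637324 / 5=-116764969172340471863198900000.00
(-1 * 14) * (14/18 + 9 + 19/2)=-2429/9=-269.89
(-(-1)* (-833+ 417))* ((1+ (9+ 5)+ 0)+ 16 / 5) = -37856 / 5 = -7571.20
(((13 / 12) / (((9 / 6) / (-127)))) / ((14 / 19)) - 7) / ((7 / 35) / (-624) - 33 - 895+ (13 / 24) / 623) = 766697620 / 5411424639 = 0.14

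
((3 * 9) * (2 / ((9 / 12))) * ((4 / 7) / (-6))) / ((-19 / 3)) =144 / 133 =1.08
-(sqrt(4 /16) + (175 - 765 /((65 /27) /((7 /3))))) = 14715 /26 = 565.96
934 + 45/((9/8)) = 974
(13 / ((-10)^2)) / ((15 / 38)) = 247 / 750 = 0.33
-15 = -15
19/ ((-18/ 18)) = -19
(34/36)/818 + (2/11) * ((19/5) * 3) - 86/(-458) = 419421119/185448780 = 2.26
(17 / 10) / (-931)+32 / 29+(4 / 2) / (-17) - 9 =-36792191 / 4589830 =-8.02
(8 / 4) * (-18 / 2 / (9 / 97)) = -194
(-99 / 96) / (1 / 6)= -99 / 16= -6.19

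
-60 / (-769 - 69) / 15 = 2 / 419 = 0.00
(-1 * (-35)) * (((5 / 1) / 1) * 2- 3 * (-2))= 560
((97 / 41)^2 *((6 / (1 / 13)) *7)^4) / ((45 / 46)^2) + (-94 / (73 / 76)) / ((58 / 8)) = 46245080720809894048 / 88966925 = 519800821718.97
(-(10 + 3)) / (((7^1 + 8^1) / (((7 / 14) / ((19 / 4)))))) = -26 / 285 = -0.09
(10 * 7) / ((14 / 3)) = 15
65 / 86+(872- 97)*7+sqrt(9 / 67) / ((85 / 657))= 1971*sqrt(67) / 5695+466615 / 86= 5428.59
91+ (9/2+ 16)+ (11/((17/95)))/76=7637/68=112.31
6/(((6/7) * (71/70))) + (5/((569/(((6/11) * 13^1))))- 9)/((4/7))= -15535037/1777556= -8.74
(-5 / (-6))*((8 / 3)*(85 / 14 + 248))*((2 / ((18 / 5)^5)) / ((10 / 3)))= 11115625 / 19840464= 0.56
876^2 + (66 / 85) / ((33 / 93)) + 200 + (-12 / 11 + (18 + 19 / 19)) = 717702351 / 935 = 767596.10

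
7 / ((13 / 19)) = 133 / 13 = 10.23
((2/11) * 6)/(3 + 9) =1/11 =0.09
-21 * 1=-21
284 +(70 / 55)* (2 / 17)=53136 / 187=284.15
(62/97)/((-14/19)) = -589/679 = -0.87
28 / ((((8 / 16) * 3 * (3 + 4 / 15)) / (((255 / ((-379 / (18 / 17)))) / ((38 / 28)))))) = -21600 / 7201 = -3.00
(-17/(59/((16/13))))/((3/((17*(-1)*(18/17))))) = 1632/767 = 2.13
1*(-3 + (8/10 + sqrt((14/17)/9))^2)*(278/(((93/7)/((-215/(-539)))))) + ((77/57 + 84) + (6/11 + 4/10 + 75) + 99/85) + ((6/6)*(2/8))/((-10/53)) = 95632*sqrt(238)/365211 + 10764431947/75698280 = 146.24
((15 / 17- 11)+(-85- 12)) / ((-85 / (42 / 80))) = 38241 / 57800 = 0.66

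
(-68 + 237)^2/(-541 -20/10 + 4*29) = -28561/427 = -66.89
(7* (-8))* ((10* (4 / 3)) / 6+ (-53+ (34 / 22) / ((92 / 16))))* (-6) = -12881008 / 759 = -16971.03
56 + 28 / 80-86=-593 / 20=-29.65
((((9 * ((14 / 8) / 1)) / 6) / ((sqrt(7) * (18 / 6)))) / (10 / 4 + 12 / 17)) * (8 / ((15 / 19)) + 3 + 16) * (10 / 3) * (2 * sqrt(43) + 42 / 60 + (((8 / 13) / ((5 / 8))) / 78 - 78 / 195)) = 2354993 * sqrt(7) / 1989468 + 7429 * sqrt(301) / 981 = 134.52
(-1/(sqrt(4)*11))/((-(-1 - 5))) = -1/132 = -0.01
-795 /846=-265 /282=-0.94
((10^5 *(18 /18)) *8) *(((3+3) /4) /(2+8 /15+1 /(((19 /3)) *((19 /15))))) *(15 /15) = 6498000000 /14393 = 451469.46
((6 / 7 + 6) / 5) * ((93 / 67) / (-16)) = -279 / 2345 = -0.12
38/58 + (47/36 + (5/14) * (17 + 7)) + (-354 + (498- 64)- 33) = 420445/7308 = 57.53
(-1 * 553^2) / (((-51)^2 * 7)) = -43687 / 2601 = -16.80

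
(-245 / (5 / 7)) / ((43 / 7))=-2401 / 43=-55.84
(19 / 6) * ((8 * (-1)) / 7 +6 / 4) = 95 / 84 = 1.13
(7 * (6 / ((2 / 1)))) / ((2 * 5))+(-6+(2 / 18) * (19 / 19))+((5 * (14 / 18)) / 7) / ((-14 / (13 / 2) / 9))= -7699 / 1260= -6.11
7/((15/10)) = 14/3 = 4.67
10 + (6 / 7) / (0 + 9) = 212 / 21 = 10.10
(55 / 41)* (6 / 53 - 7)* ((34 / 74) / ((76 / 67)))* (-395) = 9031842875 / 6110476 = 1478.09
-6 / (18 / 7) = -7 / 3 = -2.33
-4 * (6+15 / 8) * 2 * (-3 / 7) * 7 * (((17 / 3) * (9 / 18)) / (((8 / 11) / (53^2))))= 33092829 / 16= 2068301.81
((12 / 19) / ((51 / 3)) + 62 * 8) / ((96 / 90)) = 600825 / 1292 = 465.03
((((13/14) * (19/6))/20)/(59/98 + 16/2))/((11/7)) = 12103/1112760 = 0.01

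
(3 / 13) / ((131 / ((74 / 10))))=111 / 8515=0.01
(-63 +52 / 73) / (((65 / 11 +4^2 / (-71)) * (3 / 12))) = -14204828 / 324047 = -43.84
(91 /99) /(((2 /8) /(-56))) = -205.90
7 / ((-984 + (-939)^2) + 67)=7 / 880804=0.00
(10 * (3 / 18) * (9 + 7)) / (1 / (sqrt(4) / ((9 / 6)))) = 320 / 9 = 35.56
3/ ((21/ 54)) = 54/ 7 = 7.71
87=87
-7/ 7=-1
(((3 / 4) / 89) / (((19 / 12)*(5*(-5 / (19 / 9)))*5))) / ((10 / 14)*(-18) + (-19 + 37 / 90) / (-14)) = 252 / 32322575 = 0.00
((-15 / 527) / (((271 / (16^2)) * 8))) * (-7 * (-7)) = -23520 / 142817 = -0.16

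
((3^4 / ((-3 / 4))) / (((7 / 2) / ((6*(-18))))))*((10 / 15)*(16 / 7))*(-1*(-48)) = 243753.80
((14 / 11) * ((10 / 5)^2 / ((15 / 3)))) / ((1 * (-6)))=-28 / 165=-0.17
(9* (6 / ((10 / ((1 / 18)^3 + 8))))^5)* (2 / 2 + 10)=2432073739073509307975627 / 9640261511884800000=252282.96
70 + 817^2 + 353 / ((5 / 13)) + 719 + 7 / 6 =20075909 / 30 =669196.97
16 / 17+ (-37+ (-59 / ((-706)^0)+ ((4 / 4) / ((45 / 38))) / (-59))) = -4291126 / 45135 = -95.07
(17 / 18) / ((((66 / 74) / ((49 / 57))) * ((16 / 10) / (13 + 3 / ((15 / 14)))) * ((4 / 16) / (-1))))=-2434859 / 67716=-35.96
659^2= 434281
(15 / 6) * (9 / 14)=45 / 28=1.61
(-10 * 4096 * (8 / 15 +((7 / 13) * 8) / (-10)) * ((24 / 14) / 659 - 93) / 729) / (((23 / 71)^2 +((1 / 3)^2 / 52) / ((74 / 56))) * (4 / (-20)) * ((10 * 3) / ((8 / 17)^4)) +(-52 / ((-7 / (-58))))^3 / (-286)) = 60297609064321384448 / 31464084533312886359787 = 0.00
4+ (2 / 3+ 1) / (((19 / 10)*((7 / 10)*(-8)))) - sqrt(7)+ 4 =6259 / 798 - sqrt(7) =5.20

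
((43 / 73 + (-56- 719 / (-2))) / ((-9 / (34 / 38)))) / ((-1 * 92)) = 83861 / 255208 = 0.33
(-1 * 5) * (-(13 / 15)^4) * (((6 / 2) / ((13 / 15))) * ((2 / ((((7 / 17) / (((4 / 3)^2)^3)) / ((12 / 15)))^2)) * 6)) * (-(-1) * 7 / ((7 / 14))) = 1363508235075584 / 6975163125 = 195480.48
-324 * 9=-2916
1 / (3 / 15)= 5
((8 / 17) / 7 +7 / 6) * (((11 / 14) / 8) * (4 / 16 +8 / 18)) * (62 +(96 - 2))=3149575 / 239904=13.13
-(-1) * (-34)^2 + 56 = 1212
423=423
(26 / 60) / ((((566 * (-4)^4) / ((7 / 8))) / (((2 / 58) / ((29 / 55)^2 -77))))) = -55055 / 46810236223488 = -0.00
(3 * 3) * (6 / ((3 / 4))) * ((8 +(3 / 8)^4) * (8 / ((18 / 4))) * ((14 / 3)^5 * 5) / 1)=2760465715 / 243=11359941.21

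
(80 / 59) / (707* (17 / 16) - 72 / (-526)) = 0.00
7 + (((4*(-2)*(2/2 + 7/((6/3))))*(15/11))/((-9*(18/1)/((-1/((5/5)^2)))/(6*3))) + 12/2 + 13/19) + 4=2556/209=12.23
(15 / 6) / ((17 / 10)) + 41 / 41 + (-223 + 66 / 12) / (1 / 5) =-36891 / 34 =-1085.03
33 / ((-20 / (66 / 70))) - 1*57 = -58.56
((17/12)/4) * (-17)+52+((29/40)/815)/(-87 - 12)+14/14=303241067/6454800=46.98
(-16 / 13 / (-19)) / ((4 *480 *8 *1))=1 / 237120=0.00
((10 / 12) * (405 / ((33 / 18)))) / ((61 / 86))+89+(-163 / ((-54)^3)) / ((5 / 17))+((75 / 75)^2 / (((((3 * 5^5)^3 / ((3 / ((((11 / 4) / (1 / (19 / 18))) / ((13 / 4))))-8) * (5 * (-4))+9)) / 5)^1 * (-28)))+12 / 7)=30041446982606749888547 / 85770018017578125000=350.26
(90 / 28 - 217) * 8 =-11972 / 7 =-1710.29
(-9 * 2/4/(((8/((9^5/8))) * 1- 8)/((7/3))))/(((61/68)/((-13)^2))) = 209564901/847412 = 247.30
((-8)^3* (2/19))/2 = -512/19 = -26.95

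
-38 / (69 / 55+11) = -1045 / 337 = -3.10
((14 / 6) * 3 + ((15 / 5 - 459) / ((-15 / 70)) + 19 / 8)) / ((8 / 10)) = 85495 / 32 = 2671.72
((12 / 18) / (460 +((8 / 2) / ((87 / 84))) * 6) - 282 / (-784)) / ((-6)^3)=-1487453 / 889818048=-0.00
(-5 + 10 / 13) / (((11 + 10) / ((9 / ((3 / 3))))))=-165 / 91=-1.81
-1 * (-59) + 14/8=243/4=60.75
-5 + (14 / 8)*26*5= 445 / 2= 222.50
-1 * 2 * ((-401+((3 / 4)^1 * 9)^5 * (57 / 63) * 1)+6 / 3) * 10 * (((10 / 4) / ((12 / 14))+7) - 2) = -13935926675 / 7168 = -1944186.20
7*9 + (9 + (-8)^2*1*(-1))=8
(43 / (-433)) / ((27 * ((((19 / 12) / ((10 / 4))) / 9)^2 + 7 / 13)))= -1509300 / 222991969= -0.01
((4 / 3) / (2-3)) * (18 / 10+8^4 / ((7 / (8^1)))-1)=-655472 / 105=-6242.59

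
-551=-551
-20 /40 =-1 /2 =-0.50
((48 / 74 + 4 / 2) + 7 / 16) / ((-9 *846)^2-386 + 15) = 1827 / 34319794000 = 0.00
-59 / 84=-0.70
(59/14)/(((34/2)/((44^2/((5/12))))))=685344/595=1151.84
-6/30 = -1/5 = -0.20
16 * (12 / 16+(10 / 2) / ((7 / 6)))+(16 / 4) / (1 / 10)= 844 / 7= 120.57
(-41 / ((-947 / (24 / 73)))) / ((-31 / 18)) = -17712 / 2143061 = -0.01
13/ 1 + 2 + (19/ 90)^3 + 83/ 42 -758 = -3781396487/ 5103000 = -741.01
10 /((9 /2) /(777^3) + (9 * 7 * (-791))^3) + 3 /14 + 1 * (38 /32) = 2025355640943273194490029 /1444839692902290918053744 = 1.40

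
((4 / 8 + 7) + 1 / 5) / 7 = 11 / 10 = 1.10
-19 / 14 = -1.36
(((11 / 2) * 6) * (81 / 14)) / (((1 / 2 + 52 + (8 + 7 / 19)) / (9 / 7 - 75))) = -2911788 / 12593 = -231.22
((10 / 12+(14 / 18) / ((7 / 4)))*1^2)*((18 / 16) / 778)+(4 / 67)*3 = 150917 / 834016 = 0.18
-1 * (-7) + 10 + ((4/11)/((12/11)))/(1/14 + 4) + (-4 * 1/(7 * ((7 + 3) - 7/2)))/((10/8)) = 1323583/77805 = 17.01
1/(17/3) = 3/17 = 0.18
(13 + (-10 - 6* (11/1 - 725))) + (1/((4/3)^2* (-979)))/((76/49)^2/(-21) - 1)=4287.00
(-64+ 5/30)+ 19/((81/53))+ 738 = 111229/162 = 686.60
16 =16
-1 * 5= -5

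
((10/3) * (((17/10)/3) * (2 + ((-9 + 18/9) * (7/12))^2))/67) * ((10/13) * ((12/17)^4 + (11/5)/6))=4143240779/16637619024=0.25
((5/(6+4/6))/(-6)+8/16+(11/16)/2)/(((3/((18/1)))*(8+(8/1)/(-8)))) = 69/112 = 0.62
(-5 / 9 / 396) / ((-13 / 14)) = 35 / 23166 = 0.00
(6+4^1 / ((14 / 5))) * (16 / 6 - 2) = 104 / 21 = 4.95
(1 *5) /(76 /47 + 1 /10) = 2350 /807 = 2.91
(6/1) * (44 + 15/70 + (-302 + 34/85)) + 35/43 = -2322968/1505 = -1543.50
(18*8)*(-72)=-10368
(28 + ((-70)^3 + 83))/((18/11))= -3771779/18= -209543.28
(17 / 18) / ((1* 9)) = 17 / 162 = 0.10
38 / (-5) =-38 / 5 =-7.60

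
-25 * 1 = -25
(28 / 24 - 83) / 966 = -491 / 5796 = -0.08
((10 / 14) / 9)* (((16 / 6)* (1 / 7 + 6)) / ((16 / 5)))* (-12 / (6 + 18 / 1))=-1075 / 5292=-0.20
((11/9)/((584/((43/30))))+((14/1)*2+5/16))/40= 1116197/1576800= 0.71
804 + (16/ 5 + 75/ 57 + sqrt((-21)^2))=78804/ 95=829.52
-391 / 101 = -3.87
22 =22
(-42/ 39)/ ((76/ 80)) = -280/ 247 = -1.13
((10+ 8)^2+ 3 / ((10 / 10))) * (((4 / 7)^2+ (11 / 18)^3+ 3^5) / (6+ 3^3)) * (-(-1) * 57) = 144141921005 / 1047816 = 137564.15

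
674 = 674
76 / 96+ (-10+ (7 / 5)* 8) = 239 / 120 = 1.99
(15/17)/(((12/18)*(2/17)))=45/4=11.25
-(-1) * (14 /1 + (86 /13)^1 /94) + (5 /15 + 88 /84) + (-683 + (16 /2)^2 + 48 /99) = -85117031 /141141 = -603.06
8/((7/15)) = 120/7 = 17.14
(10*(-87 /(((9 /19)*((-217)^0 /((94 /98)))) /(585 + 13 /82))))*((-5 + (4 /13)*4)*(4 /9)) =1911716540 /1107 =1726934.54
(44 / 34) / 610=11 / 5185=0.00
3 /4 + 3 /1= 15 /4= 3.75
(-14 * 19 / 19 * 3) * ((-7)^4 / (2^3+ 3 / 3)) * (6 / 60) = -16807 / 15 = -1120.47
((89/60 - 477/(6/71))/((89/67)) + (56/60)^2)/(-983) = 340204129/78738300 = 4.32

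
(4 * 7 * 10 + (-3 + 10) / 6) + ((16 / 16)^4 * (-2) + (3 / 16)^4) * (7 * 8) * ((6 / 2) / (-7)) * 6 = 6991733 / 12288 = 568.99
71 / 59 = 1.20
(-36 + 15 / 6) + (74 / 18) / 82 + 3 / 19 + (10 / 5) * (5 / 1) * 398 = 27670370 / 7011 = 3946.71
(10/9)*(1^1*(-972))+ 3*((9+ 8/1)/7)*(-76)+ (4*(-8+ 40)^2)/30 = -1497.18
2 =2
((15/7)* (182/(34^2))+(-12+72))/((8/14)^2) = 1708875/9248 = 184.78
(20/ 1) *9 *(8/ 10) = 144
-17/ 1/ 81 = -17/ 81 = -0.21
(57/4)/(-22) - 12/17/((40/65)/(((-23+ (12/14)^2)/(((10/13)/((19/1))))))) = 230973861/366520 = 630.18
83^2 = 6889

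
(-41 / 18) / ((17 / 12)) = -82 / 51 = -1.61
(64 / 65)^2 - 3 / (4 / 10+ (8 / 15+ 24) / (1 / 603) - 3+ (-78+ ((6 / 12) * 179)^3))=23973962728 / 24729106675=0.97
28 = 28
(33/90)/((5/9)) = 33/50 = 0.66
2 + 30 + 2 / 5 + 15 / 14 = 2343 / 70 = 33.47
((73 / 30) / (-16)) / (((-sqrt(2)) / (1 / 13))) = 73 * sqrt(2) / 12480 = 0.01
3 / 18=1 / 6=0.17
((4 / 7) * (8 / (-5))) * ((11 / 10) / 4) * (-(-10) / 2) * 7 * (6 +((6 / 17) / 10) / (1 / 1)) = -22572 / 425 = -53.11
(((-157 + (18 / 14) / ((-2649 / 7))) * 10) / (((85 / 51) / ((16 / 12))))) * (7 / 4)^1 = -1940876 / 883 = -2198.05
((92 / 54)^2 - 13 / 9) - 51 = -36116 / 729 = -49.54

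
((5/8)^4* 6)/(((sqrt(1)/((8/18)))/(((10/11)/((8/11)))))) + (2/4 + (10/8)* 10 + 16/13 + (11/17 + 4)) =26323393/1357824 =19.39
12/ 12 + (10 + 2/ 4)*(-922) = -9680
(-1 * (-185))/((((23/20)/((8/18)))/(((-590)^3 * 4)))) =-12158436800000/207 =-58736409661.84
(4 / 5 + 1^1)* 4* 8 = 288 / 5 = 57.60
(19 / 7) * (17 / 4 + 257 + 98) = 27303 / 28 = 975.11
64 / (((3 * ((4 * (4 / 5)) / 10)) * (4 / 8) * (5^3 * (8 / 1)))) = 2 / 15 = 0.13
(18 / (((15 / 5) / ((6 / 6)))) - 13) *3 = -21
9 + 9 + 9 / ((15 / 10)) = 24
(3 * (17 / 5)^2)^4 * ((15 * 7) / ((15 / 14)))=141756320.17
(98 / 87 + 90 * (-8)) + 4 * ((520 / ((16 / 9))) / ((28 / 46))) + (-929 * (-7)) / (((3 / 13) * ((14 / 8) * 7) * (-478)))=174436583 / 145551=1198.46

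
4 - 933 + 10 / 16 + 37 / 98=-363775 / 392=-928.00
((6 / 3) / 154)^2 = 0.00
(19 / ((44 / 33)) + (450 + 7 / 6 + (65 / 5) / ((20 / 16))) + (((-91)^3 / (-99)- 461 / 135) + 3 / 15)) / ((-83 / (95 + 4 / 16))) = -1219746481 / 131472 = -9277.61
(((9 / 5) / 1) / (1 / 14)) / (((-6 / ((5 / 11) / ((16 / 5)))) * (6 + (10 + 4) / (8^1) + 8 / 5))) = -525 / 8228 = -0.06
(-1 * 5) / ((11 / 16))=-80 / 11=-7.27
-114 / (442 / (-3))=171 / 221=0.77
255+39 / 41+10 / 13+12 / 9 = 412628 / 1599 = 258.05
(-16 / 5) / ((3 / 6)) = -32 / 5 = -6.40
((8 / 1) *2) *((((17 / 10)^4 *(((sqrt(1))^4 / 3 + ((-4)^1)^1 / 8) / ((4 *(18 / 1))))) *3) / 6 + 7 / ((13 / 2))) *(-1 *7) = -839119589 / 7020000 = -119.53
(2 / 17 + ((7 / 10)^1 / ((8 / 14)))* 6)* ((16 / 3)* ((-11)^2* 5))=1228876 / 51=24095.61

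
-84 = -84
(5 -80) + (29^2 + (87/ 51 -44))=12303/ 17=723.71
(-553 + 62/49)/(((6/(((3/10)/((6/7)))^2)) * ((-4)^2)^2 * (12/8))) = -5407/184320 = -0.03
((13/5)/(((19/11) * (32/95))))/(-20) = -0.22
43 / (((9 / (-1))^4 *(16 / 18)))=43 / 5832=0.01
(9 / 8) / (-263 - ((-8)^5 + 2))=9 / 260024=0.00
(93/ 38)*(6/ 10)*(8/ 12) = 93/ 95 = 0.98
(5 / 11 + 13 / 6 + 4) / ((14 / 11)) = 437 / 84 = 5.20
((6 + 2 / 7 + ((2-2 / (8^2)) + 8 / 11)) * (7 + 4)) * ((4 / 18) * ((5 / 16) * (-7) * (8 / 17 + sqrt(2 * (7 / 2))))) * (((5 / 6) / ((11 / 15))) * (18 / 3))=-922125 * sqrt(7) / 2816-922125 / 5984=-1020.47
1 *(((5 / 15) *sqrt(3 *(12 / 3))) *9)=6 *sqrt(3)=10.39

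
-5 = -5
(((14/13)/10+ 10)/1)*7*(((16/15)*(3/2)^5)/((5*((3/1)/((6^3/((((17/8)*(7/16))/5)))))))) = 245223936/5525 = 44384.42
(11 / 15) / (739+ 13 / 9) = 33 / 33320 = 0.00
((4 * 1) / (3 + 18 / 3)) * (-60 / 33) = -80 / 99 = -0.81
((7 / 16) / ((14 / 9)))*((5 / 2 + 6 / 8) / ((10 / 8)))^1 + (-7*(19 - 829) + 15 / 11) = 9982887 / 1760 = 5672.09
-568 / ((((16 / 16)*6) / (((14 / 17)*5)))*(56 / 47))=-16685 / 51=-327.16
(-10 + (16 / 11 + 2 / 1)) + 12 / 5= -228 / 55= -4.15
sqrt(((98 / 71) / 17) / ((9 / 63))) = 7 * sqrt(16898) / 1207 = 0.75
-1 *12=-12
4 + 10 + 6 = 20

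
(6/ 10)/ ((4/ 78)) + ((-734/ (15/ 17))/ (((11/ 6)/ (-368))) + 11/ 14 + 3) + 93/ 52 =3343251941/ 20020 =166995.60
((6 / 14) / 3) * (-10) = -10 / 7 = -1.43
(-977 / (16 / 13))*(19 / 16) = -241319 / 256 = -942.65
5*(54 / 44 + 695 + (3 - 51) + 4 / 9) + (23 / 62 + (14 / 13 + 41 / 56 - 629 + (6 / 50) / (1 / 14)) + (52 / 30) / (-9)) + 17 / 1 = 441544460267 / 167567400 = 2635.03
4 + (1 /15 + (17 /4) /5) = 59 /12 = 4.92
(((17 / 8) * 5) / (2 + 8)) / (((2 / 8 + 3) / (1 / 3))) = 17 / 156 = 0.11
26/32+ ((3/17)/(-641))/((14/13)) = 991315/1220464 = 0.81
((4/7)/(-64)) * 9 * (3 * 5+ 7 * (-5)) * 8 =90/7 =12.86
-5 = -5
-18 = -18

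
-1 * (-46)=46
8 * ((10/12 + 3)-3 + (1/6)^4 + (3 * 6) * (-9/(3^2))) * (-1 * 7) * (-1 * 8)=-7690.32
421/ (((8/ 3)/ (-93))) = -117459/ 8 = -14682.38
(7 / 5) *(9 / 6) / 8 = 0.26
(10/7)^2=2.04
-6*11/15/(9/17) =-374/45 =-8.31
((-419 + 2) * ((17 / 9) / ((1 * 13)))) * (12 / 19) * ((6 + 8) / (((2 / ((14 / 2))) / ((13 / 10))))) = -231574 / 95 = -2437.62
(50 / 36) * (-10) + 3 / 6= -241 / 18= -13.39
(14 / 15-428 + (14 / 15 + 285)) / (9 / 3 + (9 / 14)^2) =-414932 / 10035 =-41.35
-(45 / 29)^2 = -2025 / 841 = -2.41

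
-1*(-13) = 13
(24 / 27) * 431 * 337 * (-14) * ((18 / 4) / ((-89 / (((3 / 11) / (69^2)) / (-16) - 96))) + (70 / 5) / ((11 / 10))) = -296238979718731 / 9322038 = -31778349.30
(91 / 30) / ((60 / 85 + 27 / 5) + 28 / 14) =119 / 318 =0.37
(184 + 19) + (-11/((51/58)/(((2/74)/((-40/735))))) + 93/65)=34448623/163540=210.64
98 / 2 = 49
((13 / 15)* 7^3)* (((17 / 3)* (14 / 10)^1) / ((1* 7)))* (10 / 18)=187.17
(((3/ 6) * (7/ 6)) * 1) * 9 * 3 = 63/ 4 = 15.75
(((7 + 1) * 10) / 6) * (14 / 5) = 112 / 3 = 37.33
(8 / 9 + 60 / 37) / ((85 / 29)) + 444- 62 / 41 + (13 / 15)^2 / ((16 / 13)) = 41216923553 / 92840400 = 443.95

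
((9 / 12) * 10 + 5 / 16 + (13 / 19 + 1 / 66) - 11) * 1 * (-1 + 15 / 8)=-174727 / 80256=-2.18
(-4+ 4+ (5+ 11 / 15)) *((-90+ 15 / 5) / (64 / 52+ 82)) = -16211 / 2705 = -5.99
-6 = -6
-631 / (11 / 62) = -3556.55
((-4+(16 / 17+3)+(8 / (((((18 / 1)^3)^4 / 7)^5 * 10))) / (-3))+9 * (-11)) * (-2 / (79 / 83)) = 1085929805749907866597677314233648795646758634751384585279001759549732819611278197 / 5217081136143599092953812755830174614921432212714669240011230300329433565757440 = 208.15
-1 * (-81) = 81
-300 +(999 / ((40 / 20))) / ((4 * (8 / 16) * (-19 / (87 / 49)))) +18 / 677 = -815117469 / 2521148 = -323.31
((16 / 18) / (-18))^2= 0.00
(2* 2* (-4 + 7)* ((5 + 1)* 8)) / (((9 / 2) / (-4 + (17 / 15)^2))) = -78208 / 225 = -347.59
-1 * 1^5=-1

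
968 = 968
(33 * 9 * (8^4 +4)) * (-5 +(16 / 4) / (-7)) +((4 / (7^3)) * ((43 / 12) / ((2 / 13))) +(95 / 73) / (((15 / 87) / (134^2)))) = -998875427945 / 150234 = -6648797.40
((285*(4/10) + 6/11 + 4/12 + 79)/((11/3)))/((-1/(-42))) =2220.79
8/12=2/3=0.67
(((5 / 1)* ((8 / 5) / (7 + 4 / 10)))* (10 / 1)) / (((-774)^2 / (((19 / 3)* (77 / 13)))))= 146300 / 216116667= 0.00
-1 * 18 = -18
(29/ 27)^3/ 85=24389/ 1673055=0.01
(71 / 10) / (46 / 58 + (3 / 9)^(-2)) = 29 / 40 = 0.72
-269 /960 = -0.28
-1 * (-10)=10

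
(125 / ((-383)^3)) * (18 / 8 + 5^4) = -313625 / 224727548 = -0.00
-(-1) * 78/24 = 3.25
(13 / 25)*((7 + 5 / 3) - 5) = 143 / 75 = 1.91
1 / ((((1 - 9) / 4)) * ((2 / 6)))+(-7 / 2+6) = 1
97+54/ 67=97.81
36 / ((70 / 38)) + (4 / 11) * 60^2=511524 / 385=1328.63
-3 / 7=-0.43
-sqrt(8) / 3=-2*sqrt(2) / 3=-0.94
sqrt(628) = 2 * sqrt(157) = 25.06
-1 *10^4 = -10000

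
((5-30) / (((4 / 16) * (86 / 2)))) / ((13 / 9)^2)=-8100 / 7267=-1.11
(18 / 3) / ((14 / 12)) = 36 / 7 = 5.14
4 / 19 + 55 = 1049 / 19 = 55.21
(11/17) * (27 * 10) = 2970/17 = 174.71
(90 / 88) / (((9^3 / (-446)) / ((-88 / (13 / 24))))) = 35680 / 351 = 101.65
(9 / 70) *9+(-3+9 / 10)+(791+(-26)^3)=-587508 / 35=-16785.94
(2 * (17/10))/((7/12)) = 204/35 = 5.83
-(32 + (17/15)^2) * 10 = -332.84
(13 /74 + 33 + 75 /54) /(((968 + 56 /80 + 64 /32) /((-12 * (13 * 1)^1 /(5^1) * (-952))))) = 67034240 /63381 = 1057.64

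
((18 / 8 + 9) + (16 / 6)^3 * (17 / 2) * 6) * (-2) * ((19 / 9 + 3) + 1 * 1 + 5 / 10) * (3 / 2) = -4191299 / 216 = -19404.16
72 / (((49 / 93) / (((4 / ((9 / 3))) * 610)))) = 5446080 / 49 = 111144.49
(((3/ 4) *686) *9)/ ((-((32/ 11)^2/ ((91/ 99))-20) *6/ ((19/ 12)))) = 113.21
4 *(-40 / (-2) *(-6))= -480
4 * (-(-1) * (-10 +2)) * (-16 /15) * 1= 512 /15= 34.13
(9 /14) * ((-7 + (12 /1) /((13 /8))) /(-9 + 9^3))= 1 /2912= 0.00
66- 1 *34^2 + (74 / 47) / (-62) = -1090.03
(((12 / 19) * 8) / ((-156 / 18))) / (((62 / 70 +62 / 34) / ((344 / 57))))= -2456160 / 1891279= -1.30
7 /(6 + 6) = 7 /12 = 0.58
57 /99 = 0.58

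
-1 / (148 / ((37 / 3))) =-1 / 12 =-0.08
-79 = -79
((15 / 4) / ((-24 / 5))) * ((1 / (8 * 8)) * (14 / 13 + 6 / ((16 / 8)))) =-0.05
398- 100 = 298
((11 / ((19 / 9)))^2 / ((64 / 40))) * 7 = 343035 / 2888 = 118.78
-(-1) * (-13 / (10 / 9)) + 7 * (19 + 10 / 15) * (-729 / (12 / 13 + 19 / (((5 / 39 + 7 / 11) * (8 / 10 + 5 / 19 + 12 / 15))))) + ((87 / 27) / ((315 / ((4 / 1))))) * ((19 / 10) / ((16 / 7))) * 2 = -204846149146861 / 29060523900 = -7048.95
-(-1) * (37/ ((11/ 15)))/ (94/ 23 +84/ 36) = 38295/ 4873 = 7.86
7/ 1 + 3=10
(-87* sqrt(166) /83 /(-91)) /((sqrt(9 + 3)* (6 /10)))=145* sqrt(498) /45318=0.07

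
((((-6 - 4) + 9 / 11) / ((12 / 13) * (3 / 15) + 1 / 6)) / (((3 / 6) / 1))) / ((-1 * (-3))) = -26260 / 1507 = -17.43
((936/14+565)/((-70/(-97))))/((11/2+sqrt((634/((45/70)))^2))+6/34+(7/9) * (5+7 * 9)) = 65641743/78327725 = 0.84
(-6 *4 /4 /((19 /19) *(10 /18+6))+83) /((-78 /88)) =-213092 /2301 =-92.61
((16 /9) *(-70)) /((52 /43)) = -12040 /117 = -102.91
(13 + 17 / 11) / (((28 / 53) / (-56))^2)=1797760 / 11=163432.73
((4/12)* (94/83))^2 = 8836/62001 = 0.14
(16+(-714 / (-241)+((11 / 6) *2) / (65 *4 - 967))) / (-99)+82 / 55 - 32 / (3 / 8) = -21262655417 / 253024695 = -84.03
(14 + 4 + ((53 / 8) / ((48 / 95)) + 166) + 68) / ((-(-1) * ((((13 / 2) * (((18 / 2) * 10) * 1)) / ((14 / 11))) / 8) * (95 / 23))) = 1.12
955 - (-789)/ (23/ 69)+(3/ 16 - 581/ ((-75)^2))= 298987579/ 90000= 3322.08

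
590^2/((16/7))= 609175/4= 152293.75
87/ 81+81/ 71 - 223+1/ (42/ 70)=-420050/ 1917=-219.12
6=6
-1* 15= -15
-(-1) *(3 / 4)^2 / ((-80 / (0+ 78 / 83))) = -351 / 53120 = -0.01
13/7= 1.86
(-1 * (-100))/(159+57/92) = 1840/2937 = 0.63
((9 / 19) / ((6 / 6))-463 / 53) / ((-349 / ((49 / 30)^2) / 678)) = 225732416 / 5271645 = 42.82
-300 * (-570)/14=85500/7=12214.29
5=5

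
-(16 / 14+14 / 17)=-234 / 119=-1.97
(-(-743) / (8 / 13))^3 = 901148778179 / 512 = 1760056207.38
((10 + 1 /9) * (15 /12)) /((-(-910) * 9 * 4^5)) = 1 /663552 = 0.00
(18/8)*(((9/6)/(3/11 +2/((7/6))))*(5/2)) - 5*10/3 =-10135/816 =-12.42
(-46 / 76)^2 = 529 / 1444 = 0.37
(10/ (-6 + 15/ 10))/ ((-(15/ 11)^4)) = 58564/ 91125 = 0.64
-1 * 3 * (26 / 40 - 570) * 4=34161 / 5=6832.20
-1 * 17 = -17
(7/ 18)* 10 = 3.89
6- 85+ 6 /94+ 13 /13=-3663 /47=-77.94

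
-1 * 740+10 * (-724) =-7980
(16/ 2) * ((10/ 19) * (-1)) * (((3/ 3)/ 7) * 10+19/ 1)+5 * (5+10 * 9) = 51735/ 133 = 388.98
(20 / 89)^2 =400 / 7921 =0.05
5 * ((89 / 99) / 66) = 445 / 6534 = 0.07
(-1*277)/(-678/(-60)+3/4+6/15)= -5540/249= -22.25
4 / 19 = 0.21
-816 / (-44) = 204 / 11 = 18.55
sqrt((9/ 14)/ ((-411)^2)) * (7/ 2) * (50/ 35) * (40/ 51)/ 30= 0.00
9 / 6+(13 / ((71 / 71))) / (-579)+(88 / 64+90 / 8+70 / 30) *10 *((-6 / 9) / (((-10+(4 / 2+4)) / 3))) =353279 / 4632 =76.27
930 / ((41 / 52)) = 48360 / 41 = 1179.51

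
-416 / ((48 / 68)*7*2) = -884 / 21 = -42.10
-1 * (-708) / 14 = 354 / 7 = 50.57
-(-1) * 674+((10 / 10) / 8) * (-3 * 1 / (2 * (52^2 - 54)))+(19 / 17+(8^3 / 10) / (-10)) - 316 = 255161453 / 720800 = 354.00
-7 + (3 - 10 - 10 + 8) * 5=-52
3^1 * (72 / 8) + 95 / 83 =2336 / 83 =28.14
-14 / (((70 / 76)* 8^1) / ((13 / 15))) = -247 / 150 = -1.65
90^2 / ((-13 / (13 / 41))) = -8100 / 41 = -197.56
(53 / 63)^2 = 2809 / 3969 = 0.71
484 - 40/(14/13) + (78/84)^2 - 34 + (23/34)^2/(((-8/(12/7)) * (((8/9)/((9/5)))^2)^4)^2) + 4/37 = 753870379414779397279872722020473117/360060508721643520000000000000000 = 2093.73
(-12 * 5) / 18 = -10 / 3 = -3.33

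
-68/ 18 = -34/ 9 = -3.78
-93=-93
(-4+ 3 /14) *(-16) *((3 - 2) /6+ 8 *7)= 3402.10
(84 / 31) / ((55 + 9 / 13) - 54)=546 / 341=1.60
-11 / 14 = -0.79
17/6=2.83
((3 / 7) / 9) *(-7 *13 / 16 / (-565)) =13 / 27120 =0.00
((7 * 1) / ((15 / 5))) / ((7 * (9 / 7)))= 7 / 27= 0.26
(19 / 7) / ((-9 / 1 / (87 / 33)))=-551 / 693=-0.80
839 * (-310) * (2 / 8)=-130045 / 2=-65022.50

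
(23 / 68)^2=529 / 4624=0.11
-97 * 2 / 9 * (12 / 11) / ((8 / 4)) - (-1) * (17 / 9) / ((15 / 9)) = -1753 / 165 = -10.62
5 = 5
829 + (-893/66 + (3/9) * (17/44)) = 107659/132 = 815.60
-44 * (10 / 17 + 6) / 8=-616 / 17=-36.24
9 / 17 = 0.53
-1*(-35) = 35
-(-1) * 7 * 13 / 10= 91 / 10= 9.10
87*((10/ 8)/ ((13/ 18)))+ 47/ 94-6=1886/ 13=145.08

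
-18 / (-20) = 9 / 10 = 0.90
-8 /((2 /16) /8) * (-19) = 9728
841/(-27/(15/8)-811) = -4205/4127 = -1.02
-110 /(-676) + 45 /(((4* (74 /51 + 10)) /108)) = 10488145 /98696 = 106.27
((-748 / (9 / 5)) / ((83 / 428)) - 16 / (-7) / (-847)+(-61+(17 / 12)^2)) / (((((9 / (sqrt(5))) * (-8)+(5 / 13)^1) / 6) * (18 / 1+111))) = 50710186240025 / 1334597242937112+26369296844813 * sqrt(5) / 18536072818571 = 3.22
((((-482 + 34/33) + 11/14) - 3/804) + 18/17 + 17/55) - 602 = -5687468333/5262180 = -1080.82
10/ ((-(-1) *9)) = 10/ 9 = 1.11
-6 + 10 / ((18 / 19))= 41 / 9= 4.56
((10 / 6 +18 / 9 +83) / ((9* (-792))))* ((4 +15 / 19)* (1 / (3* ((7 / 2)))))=-845 / 152361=-0.01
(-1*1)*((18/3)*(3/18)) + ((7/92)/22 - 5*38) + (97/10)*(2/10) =-189.06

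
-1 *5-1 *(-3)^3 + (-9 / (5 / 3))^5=-14280157 / 3125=-4569.65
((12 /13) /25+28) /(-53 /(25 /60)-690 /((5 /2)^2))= -2278 /19305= -0.12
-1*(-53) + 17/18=971/18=53.94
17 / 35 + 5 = 5.49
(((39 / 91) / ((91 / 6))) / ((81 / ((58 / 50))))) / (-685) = -0.00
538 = 538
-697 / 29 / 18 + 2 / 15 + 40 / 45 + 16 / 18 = 0.58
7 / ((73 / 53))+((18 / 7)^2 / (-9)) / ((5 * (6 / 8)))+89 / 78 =8408263 / 1395030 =6.03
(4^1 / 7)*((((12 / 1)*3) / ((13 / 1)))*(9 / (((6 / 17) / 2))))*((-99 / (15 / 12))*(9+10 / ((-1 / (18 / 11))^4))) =-312377363136 / 605605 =-515810.41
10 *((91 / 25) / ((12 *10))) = 91 / 300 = 0.30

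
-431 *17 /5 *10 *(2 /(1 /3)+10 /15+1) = -337042 /3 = -112347.33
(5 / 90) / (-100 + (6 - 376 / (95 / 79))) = -95 / 695412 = -0.00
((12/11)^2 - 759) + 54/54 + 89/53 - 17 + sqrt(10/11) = -4951674/6413 + sqrt(110)/11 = -771.18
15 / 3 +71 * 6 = 431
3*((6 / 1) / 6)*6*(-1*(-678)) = 12204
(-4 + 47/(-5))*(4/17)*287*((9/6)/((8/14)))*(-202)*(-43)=-1753742487/85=-20632264.55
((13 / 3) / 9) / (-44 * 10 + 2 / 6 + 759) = 0.00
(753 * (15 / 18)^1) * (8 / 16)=1255 / 4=313.75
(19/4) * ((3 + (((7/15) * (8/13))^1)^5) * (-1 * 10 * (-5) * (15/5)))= 16081649350619/7518683250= 2138.89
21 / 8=2.62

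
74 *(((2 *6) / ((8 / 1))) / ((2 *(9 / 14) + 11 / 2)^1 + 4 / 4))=1554 / 109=14.26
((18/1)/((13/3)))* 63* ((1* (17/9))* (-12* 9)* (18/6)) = -2082024/13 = -160155.69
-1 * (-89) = 89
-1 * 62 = -62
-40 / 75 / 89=-8 / 1335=-0.01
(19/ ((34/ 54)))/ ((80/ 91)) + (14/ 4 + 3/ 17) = 51683/ 1360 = 38.00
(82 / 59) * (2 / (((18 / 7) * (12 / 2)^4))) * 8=287 / 43011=0.01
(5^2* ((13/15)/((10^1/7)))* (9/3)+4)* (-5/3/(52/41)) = -6765/104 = -65.05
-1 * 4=-4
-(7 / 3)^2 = -5.44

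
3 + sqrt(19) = 7.36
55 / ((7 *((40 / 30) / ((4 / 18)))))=55 / 42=1.31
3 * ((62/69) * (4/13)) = 248/299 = 0.83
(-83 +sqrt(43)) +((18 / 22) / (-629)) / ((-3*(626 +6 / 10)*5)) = -1799209838 / 21677227 +sqrt(43) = -76.44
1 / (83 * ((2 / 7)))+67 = 11129 / 166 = 67.04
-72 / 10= -36 / 5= -7.20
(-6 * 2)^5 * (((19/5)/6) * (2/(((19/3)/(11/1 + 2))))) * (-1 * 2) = 6469632/5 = 1293926.40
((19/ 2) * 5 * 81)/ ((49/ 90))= 346275/ 49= 7066.84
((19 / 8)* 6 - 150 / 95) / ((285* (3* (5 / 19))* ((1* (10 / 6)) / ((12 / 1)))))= 963 / 2375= 0.41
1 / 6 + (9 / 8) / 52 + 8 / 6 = 633 / 416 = 1.52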